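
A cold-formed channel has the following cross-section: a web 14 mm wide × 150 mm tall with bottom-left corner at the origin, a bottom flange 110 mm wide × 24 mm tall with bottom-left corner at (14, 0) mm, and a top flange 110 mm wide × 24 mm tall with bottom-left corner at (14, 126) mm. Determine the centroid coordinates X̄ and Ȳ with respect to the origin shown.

web: A = 14 × 150 = 2100.00, centroid at (7.00, 75.00).
bottom flange: A = 110 × 24 = 2640.00, centroid at (69.00, 12.00).
top flange: A = 110 × 24 = 2640.00, centroid at (69.00, 138.00).
ΣA = 7380.00 mm², ΣAX̄ = 379020.00 mm³, ΣAȲ = 553500.00 mm³.
X̄ = 379020.00/7380.00 = 51.36 mm; Ȳ = 553500.00/7380.00 = 75.00 mm.

X̄ = 51.36 mm, Ȳ = 75.00 mm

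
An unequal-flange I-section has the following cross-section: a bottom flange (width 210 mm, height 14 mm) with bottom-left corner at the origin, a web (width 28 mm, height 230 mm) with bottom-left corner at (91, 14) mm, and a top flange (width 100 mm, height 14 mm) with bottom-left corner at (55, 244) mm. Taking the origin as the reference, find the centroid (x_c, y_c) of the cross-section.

bottom flange: A = 210 × 14 = 2940.00, centroid at (105.00, 7.00).
web: A = 28 × 230 = 6440.00, centroid at (105.00, 129.00).
top flange: A = 100 × 14 = 1400.00, centroid at (105.00, 251.00).
ΣA = 10780.00 mm²
ΣAx_c = (2940.00)(105.00) + (6440.00)(105.00) + (1400.00)(105.00) = 1131900.00 mm³
ΣAy_c = (2940.00)(7.00) + (6440.00)(129.00) + (1400.00)(251.00) = 1202740.00 mm³
x_c = 1131900.00 / 10780.00 = 105.00 mm
y_c = 1202740.00 / 10780.00 = 111.57 mm

x_c = 105.00 mm, y_c = 111.57 mm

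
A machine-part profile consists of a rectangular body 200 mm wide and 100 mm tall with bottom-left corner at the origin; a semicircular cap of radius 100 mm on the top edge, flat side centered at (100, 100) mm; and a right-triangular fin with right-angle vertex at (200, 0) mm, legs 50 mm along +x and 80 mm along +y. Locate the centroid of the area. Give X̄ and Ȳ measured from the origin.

X̄ = 106.19 mm, Ȳ = 87.27 mm

rectangular body: A = 200 × 100 = 20000.00, centroid at (100.00, 50.00).
semicircular top: A = ½π·100² = 15707.96, centroid at (100.00, 142.44).
triangular fin: A = ½·50·80 = 2000.00, centroid at (216.67, 26.67).
ΣA = 37707.96 mm²
ΣAX̄ = (20000.00)(100.00) + (15707.96)(100.00) + (2000.00)(216.67) = 4004129.66 mm³
ΣAȲ = (20000.00)(50.00) + (15707.96)(142.44) + (2000.00)(26.67) = 3290796.33 mm³
X̄ = 4004129.66 / 37707.96 = 106.19 mm
Ȳ = 3290796.33 / 37707.96 = 87.27 mm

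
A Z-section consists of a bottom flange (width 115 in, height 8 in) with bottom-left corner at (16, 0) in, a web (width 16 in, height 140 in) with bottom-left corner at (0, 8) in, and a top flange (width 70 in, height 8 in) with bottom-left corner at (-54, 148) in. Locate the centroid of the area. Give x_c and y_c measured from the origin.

x_c = 20.13 in, y_c = 70.84 in

bottom flange: A = 115 × 8 = 920.00, centroid at (73.50, 4.00).
web: A = 16 × 140 = 2240.00, centroid at (8.00, 78.00).
top flange: A = 70 × 8 = 560.00, centroid at (-19.00, 152.00).
ΣA = 3720.00 in²
ΣAx_c = (920.00)(73.50) + (2240.00)(8.00) + (560.00)(-19.00) = 74900.00 in³
ΣAy_c = (920.00)(4.00) + (2240.00)(78.00) + (560.00)(152.00) = 263520.00 in³
x_c = 74900.00 / 3720.00 = 20.13 in
y_c = 263520.00 / 3720.00 = 70.84 in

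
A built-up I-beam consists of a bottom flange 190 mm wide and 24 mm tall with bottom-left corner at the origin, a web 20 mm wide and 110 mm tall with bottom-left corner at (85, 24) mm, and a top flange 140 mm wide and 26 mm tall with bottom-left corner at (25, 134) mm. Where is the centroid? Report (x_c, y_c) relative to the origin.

x_c = 95.00 mm, y_c = 73.42 mm

bottom flange: A = 190 × 24 = 4560.00, centroid at (95.00, 12.00).
web: A = 20 × 110 = 2200.00, centroid at (95.00, 79.00).
top flange: A = 140 × 26 = 3640.00, centroid at (95.00, 147.00).
ΣA = 10400.00 mm², ΣAx_c = 988000.00 mm³, ΣAy_c = 763600.00 mm³.
x_c = 988000.00/10400.00 = 95.00 mm; y_c = 763600.00/10400.00 = 73.42 mm.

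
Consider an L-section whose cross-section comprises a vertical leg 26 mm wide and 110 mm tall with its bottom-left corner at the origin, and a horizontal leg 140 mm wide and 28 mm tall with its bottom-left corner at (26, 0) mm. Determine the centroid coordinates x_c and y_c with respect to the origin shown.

x_c = 60.99 mm, y_c = 31.29 mm

vertical leg: A = 26 × 110 = 2860.00, centroid at (13.00, 55.00).
horizontal leg: A = 140 × 28 = 3920.00, centroid at (96.00, 14.00).
ΣA = 6780.00 mm²
ΣAx_c = (2860.00)(13.00) + (3920.00)(96.00) = 413500.00 mm³
ΣAy_c = (2860.00)(55.00) + (3920.00)(14.00) = 212180.00 mm³
x_c = 413500.00 / 6780.00 = 60.99 mm
y_c = 212180.00 / 6780.00 = 31.29 mm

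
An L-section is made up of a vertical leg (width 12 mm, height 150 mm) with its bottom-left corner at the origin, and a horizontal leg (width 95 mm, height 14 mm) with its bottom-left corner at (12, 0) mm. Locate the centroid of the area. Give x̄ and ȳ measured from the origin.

x̄ = 28.73 mm, ȳ = 46.11 mm

Part | A | x̄ᵢ | ȳᵢ | A·x̄ᵢ | A·ȳᵢ
vertical leg | 1800.00 | 6.00 | 75.00 | 10800.00 | 135000.00
horizontal leg | 1330.00 | 59.50 | 7.00 | 79135.00 | 9310.00
Σ | 3130.00 |  |  | 89935.00 | 144310.00
x̄ = 89935.00 / 3130.00 = 28.73 mm
ȳ = 144310.00 / 3130.00 = 46.11 mm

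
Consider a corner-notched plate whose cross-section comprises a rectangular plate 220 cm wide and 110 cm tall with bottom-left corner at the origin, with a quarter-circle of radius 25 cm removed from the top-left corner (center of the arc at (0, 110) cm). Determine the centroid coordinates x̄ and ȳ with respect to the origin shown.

x̄ = 112.06 cm, ȳ = 54.08 cm

plate: A = 220 × 110 = 24200.00, centroid at (110.00, 55.00).
removed quarter-circle: A = −¼π·25² = -490.87, centroid at (10.61, 99.39).
ΣA = 23709.13 cm²
ΣAx̄ = (24200.00)(110.00) + (-490.87)(10.61) = 2656791.67 cm³
ΣAȳ = (24200.00)(55.00) + (-490.87)(99.39) = 1282212.21 cm³
x̄ = 2656791.67 / 23709.13 = 112.06 cm
ȳ = 1282212.21 / 23709.13 = 54.08 cm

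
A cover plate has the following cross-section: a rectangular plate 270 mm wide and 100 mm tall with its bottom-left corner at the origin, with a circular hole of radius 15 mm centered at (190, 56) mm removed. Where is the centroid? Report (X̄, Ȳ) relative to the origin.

Part | A | x̄ᵢ | ȳᵢ | A·x̄ᵢ | A·ȳᵢ
plate | 27000.00 | 135.00 | 50.00 | 3645000.00 | 1350000.00
hole | -706.86 | 190.00 | 56.00 | -134303.09 | -39584.07
Σ | 26293.14 |  |  | 3510696.91 | 1310415.93
X̄ = 3510696.91 / 26293.14 = 133.52 mm
Ȳ = 1310415.93 / 26293.14 = 49.84 mm

X̄ = 133.52 mm, Ȳ = 49.84 mm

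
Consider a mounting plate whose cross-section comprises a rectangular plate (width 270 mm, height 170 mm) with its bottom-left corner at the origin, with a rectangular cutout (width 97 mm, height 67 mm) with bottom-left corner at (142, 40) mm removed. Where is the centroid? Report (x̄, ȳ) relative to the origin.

x̄ = 125.85 mm, ȳ = 86.90 mm

Part | A | x̄ᵢ | ȳᵢ | A·x̄ᵢ | A·ȳᵢ
plate | 45900.00 | 135.00 | 85.00 | 6196500.00 | 3901500.00
hole | -6499.00 | 190.50 | 73.50 | -1238059.50 | -477676.50
Σ | 39401.00 |  |  | 4958440.50 | 3423823.50
x̄ = 4958440.50 / 39401.00 = 125.85 mm
ȳ = 3423823.50 / 39401.00 = 86.90 mm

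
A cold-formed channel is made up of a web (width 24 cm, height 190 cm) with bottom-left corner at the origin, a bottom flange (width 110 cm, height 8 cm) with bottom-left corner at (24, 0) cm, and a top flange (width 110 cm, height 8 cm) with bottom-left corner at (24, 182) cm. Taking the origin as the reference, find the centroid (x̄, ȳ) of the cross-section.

x̄ = 30.66 cm, ȳ = 95.00 cm

Part | A | x̄ᵢ | ȳᵢ | A·x̄ᵢ | A·ȳᵢ
web | 4560.00 | 12.00 | 95.00 | 54720.00 | 433200.00
bottom flange | 880.00 | 79.00 | 4.00 | 69520.00 | 3520.00
top flange | 880.00 | 79.00 | 186.00 | 69520.00 | 163680.00
Σ | 6320.00 |  |  | 193760.00 | 600400.00
x̄ = 193760.00 / 6320.00 = 30.66 cm
ȳ = 600400.00 / 6320.00 = 95.00 cm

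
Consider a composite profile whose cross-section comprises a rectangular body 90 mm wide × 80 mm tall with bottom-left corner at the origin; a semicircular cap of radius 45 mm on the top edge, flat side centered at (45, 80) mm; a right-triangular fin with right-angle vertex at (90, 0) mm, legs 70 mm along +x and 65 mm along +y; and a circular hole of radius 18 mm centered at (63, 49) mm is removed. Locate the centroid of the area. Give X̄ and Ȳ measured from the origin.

rectangular body: A = 90 × 80 = 7200.00, centroid at (45.00, 40.00).
semicircular top: A = ½π·45² = 3180.86, centroid at (45.00, 99.10).
triangular fin: A = ½·70·65 = 2275.00, centroid at (113.33, 21.67).
hole: A = −π·18² = -1017.88, centroid at (63.00, 49.00).
ΣA = 11637.99 mm², ΣAX̄ = 660845.96 mm³, ΣAȲ = 602634.75 mm³.
X̄ = 660845.96/11637.99 = 56.78 mm; Ȳ = 602634.75/11637.99 = 51.78 mm.

X̄ = 56.78 mm, Ȳ = 51.78 mm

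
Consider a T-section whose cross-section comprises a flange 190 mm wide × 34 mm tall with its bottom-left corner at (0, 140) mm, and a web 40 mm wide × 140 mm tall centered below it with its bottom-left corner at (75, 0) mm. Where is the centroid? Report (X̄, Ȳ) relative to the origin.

X̄ = 95.00 mm, Ȳ = 116.60 mm

web: A = 40 × 140 = 5600.00, centroid at (95.00, 70.00).
flange: A = 190 × 34 = 6460.00, centroid at (95.00, 157.00).
ΣA = 12060.00 mm², ΣAX̄ = 1145700.00 mm³, ΣAȲ = 1406220.00 mm³.
X̄ = 1145700.00/12060.00 = 95.00 mm; Ȳ = 1406220.00/12060.00 = 116.60 mm.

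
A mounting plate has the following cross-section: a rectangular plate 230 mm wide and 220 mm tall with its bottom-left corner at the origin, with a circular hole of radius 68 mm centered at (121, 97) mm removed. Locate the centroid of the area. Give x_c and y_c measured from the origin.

plate: A = 230 × 220 = 50600.00, centroid at (115.00, 110.00).
hole: A = −π·68² = -14526.72, centroid at (121.00, 97.00).
ΣA = 36073.28 mm², ΣAx_c = 4061266.34 mm³, ΣAy_c = 4156907.73 mm³.
x_c = 4061266.34/36073.28 = 112.58 mm; y_c = 4156907.73/36073.28 = 115.24 mm.

x_c = 112.58 mm, y_c = 115.24 mm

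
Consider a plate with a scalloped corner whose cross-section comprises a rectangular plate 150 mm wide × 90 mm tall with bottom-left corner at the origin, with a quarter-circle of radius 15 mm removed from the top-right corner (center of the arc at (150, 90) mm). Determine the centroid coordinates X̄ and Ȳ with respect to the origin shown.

X̄ = 74.09 mm, Ȳ = 44.49 mm

Part | A | x̄ᵢ | ȳᵢ | A·x̄ᵢ | A·ȳᵢ
plate | 13500.00 | 75.00 | 45.00 | 1012500.00 | 607500.00
removed quarter-circle | -176.71 | 143.63 | 83.63 | -25382.19 | -14779.31
Σ | 13323.29 |  |  | 987117.81 | 592720.69
X̄ = 987117.81 / 13323.29 = 74.09 mm
Ȳ = 592720.69 / 13323.29 = 44.49 mm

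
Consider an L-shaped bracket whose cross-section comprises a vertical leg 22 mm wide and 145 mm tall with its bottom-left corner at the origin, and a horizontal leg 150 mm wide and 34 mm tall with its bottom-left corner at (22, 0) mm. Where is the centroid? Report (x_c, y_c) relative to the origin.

Part | A | x̄ᵢ | ȳᵢ | A·x̄ᵢ | A·ȳᵢ
vertical leg | 3190.00 | 11.00 | 72.50 | 35090.00 | 231275.00
horizontal leg | 5100.00 | 97.00 | 17.00 | 494700.00 | 86700.00
Σ | 8290.00 |  |  | 529790.00 | 317975.00
x_c = 529790.00 / 8290.00 = 63.91 mm
y_c = 317975.00 / 8290.00 = 38.36 mm

x_c = 63.91 mm, y_c = 38.36 mm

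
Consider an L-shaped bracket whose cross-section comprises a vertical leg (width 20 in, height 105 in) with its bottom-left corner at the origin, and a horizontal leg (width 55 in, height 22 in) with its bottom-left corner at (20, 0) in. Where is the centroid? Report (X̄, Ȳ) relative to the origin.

vertical leg: A = 20 × 105 = 2100.00, centroid at (10.00, 52.50).
horizontal leg: A = 55 × 22 = 1210.00, centroid at (47.50, 11.00).
ΣA = 3310.00 in²
ΣAX̄ = (2100.00)(10.00) + (1210.00)(47.50) = 78475.00 in³
ΣAȲ = (2100.00)(52.50) + (1210.00)(11.00) = 123560.00 in³
X̄ = 78475.00 / 3310.00 = 23.71 in
Ȳ = 123560.00 / 3310.00 = 37.33 in

X̄ = 23.71 in, Ȳ = 37.33 in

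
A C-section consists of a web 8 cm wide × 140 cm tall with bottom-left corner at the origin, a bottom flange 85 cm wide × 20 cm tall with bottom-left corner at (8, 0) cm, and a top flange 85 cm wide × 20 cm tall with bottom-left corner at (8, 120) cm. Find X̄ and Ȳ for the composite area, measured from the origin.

X̄ = 38.98 cm, Ȳ = 70.00 cm

web: A = 8 × 140 = 1120.00, centroid at (4.00, 70.00).
bottom flange: A = 85 × 20 = 1700.00, centroid at (50.50, 10.00).
top flange: A = 85 × 20 = 1700.00, centroid at (50.50, 130.00).
ΣA = 4520.00 cm²
ΣAX̄ = (1120.00)(4.00) + (1700.00)(50.50) + (1700.00)(50.50) = 176180.00 cm³
ΣAȲ = (1120.00)(70.00) + (1700.00)(10.00) + (1700.00)(130.00) = 316400.00 cm³
X̄ = 176180.00 / 4520.00 = 38.98 cm
Ȳ = 316400.00 / 4520.00 = 70.00 cm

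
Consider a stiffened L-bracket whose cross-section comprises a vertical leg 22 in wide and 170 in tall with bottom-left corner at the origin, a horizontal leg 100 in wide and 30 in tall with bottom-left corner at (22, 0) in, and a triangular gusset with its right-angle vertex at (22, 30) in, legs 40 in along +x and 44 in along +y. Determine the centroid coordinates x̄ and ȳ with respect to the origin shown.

vertical leg: A = 22 × 170 = 3740.00, centroid at (11.00, 85.00).
horizontal leg: A = 100 × 30 = 3000.00, centroid at (72.00, 15.00).
gusset: A = ½·40·44 = 880.00, centroid at (35.33, 44.67).
ΣA = 7620.00 in²
ΣAx̄ = (3740.00)(11.00) + (3000.00)(72.00) + (880.00)(35.33) = 288233.33 in³
ΣAȳ = (3740.00)(85.00) + (3000.00)(15.00) + (880.00)(44.67) = 402206.67 in³
x̄ = 288233.33 / 7620.00 = 37.83 in
ȳ = 402206.67 / 7620.00 = 52.78 in

x̄ = 37.83 in, ȳ = 52.78 in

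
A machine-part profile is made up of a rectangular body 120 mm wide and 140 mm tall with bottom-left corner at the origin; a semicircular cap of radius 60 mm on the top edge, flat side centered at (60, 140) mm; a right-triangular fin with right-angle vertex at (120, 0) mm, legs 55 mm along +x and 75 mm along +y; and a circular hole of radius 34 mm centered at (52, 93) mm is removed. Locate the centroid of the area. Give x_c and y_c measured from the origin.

x_c = 69.13 mm, y_c = 87.40 mm

rectangular body: A = 120 × 140 = 16800.00, centroid at (60.00, 70.00).
semicircular top: A = ½π·60² = 5654.87, centroid at (60.00, 165.46).
triangular fin: A = ½·55·75 = 2062.50, centroid at (138.33, 25.00).
hole: A = −π·34² = -3631.68, centroid at (52.00, 93.00).
ΣA = 20885.69 mm²
ΣAx_c = (16800.00)(60.00) + (5654.87)(60.00) + (2062.50)(138.33) + (-3631.68)(52.00) = 1443757.09 mm³
ΣAy_c = (16800.00)(70.00) + (5654.87)(165.46) + (2062.50)(25.00) + (-3631.68)(93.00) = 1825497.51 mm³
x_c = 1443757.09 / 20885.69 = 69.13 mm
y_c = 1825497.51 / 20885.69 = 87.40 mm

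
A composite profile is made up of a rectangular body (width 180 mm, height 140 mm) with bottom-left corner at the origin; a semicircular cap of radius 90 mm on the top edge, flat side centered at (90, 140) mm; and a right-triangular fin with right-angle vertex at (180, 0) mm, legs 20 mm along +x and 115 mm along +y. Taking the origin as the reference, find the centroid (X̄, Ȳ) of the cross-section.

X̄ = 92.85 mm, Ȳ = 104.30 mm

rectangular body: A = 180 × 140 = 25200.00, centroid at (90.00, 70.00).
semicircular top: A = ½π·90² = 12723.45, centroid at (90.00, 178.20).
triangular fin: A = ½·20·115 = 1150.00, centroid at (186.67, 38.33).
ΣA = 39073.45 mm², ΣAX̄ = 3627777.19 mm³, ΣAȲ = 4075366.37 mm³.
X̄ = 3627777.19/39073.45 = 92.85 mm; Ȳ = 4075366.37/39073.45 = 104.30 mm.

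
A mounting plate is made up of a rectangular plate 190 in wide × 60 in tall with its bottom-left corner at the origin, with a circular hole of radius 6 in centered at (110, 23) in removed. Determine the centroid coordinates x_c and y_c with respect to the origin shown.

x_c = 94.85 in, y_c = 30.07 in

plate: A = 190 × 60 = 11400.00, centroid at (95.00, 30.00).
hole: A = −π·6² = -113.10, centroid at (110.00, 23.00).
ΣA = 11286.90 in², ΣAx_c = 1070559.29 in³, ΣAy_c = 339398.76 in³.
x_c = 1070559.29/11286.90 = 94.85 in; y_c = 339398.76/11286.90 = 30.07 in.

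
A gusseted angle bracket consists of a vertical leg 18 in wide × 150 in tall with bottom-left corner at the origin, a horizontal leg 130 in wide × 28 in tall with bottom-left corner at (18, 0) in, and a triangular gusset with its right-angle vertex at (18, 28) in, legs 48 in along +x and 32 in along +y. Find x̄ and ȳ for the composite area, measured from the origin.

vertical leg: A = 18 × 150 = 2700.00, centroid at (9.00, 75.00).
horizontal leg: A = 130 × 28 = 3640.00, centroid at (83.00, 14.00).
gusset: A = ½·48·32 = 768.00, centroid at (34.00, 38.67).
ΣA = 7108.00 in², ΣAx̄ = 352532.00 in³, ΣAȳ = 283156.00 in³.
x̄ = 352532.00/7108.00 = 49.60 in; ȳ = 283156.00/7108.00 = 39.84 in.

x̄ = 49.60 in, ȳ = 39.84 in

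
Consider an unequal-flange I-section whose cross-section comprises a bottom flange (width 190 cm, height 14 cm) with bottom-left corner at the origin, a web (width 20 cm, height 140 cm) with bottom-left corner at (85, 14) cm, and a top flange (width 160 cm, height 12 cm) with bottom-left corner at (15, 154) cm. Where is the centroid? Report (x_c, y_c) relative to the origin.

bottom flange: A = 190 × 14 = 2660.00, centroid at (95.00, 7.00).
web: A = 20 × 140 = 2800.00, centroid at (95.00, 84.00).
top flange: A = 160 × 12 = 1920.00, centroid at (95.00, 160.00).
ΣA = 7380.00 cm², ΣAx_c = 701100.00 cm³, ΣAy_c = 561020.00 cm³.
x_c = 701100.00/7380.00 = 95.00 cm; y_c = 561020.00/7380.00 = 76.02 cm.

x_c = 95.00 cm, y_c = 76.02 cm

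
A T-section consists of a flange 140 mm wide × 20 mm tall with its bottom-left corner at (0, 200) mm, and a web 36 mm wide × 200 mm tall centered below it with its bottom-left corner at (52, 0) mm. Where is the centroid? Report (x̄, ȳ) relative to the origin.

x̄ = 70.00 mm, ȳ = 130.80 mm

Part | A | x̄ᵢ | ȳᵢ | A·x̄ᵢ | A·ȳᵢ
web | 7200.00 | 70.00 | 100.00 | 504000.00 | 720000.00
flange | 2800.00 | 70.00 | 210.00 | 196000.00 | 588000.00
Σ | 10000.00 |  |  | 700000.00 | 1308000.00
x̄ = 700000.00 / 10000.00 = 70.00 mm
ȳ = 1308000.00 / 10000.00 = 130.80 mm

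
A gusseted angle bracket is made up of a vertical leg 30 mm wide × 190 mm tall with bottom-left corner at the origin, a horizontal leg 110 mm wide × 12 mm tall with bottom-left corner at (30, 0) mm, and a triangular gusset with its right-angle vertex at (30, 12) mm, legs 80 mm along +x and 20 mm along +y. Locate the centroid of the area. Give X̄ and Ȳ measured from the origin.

vertical leg: A = 30 × 190 = 5700.00, centroid at (15.00, 95.00).
horizontal leg: A = 110 × 12 = 1320.00, centroid at (85.00, 6.00).
gusset: A = ½·80·20 = 800.00, centroid at (56.67, 18.67).
ΣA = 7820.00 mm²
ΣAX̄ = (5700.00)(15.00) + (1320.00)(85.00) + (800.00)(56.67) = 243033.33 mm³
ΣAȲ = (5700.00)(95.00) + (1320.00)(6.00) + (800.00)(18.67) = 564353.33 mm³
X̄ = 243033.33 / 7820.00 = 31.08 mm
Ȳ = 564353.33 / 7820.00 = 72.17 mm

X̄ = 31.08 mm, Ȳ = 72.17 mm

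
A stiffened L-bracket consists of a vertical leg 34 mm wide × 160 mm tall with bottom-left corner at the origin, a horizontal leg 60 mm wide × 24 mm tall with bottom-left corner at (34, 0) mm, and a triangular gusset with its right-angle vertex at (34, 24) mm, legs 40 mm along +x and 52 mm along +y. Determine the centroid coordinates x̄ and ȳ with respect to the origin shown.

vertical leg: A = 34 × 160 = 5440.00, centroid at (17.00, 80.00).
horizontal leg: A = 60 × 24 = 1440.00, centroid at (64.00, 12.00).
gusset: A = ½·40·52 = 1040.00, centroid at (47.33, 41.33).
ΣA = 7920.00 mm²
ΣAx̄ = (5440.00)(17.00) + (1440.00)(64.00) + (1040.00)(47.33) = 233866.67 mm³
ΣAȳ = (5440.00)(80.00) + (1440.00)(12.00) + (1040.00)(41.33) = 495466.67 mm³
x̄ = 233866.67 / 7920.00 = 29.53 mm
ȳ = 495466.67 / 7920.00 = 62.56 mm

x̄ = 29.53 mm, ȳ = 62.56 mm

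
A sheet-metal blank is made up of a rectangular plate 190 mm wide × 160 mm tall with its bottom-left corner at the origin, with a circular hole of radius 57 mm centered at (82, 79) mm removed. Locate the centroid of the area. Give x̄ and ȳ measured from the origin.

x̄ = 101.57 mm, ȳ = 80.51 mm

plate: A = 190 × 160 = 30400.00, centroid at (95.00, 80.00).
hole: A = −π·57² = -10207.03, centroid at (82.00, 79.00).
ΣA = 20192.97 mm², ΣAx̄ = 2051023.17 mm³, ΣAȳ = 1625644.27 mm³.
x̄ = 2051023.17/20192.97 = 101.57 mm; ȳ = 1625644.27/20192.97 = 80.51 mm.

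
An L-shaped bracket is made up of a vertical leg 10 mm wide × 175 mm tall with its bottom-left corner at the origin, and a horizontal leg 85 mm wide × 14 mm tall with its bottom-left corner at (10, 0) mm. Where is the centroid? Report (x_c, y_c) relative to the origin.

Part | A | x̄ᵢ | ȳᵢ | A·x̄ᵢ | A·ȳᵢ
vertical leg | 1750.00 | 5.00 | 87.50 | 8750.00 | 153125.00
horizontal leg | 1190.00 | 52.50 | 7.00 | 62475.00 | 8330.00
Σ | 2940.00 |  |  | 71225.00 | 161455.00
x_c = 71225.00 / 2940.00 = 24.23 mm
y_c = 161455.00 / 2940.00 = 54.92 mm

x_c = 24.23 mm, y_c = 54.92 mm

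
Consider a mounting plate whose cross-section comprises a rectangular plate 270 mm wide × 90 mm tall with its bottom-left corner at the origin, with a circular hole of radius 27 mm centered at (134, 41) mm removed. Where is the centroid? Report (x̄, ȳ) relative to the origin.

x̄ = 135.10 mm, ȳ = 45.42 mm

plate: A = 270 × 90 = 24300.00, centroid at (135.00, 45.00).
hole: A = −π·27² = -2290.22, centroid at (134.00, 41.00).
ΣA = 22009.78 mm², ΣAx̄ = 2973610.38 mm³, ΣAȳ = 999600.94 mm³.
x̄ = 2973610.38/22009.78 = 135.10 mm; ȳ = 999600.94/22009.78 = 45.42 mm.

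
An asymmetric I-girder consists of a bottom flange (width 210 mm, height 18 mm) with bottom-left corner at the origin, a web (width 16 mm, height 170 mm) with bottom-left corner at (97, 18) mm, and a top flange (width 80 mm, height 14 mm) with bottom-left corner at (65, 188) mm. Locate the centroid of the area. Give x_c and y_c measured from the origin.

bottom flange: A = 210 × 18 = 3780.00, centroid at (105.00, 9.00).
web: A = 16 × 170 = 2720.00, centroid at (105.00, 103.00).
top flange: A = 80 × 14 = 1120.00, centroid at (105.00, 195.00).
ΣA = 7620.00 mm², ΣAx_c = 800100.00 mm³, ΣAy_c = 532580.00 mm³.
x_c = 800100.00/7620.00 = 105.00 mm; y_c = 532580.00/7620.00 = 69.89 mm.

x_c = 105.00 mm, y_c = 69.89 mm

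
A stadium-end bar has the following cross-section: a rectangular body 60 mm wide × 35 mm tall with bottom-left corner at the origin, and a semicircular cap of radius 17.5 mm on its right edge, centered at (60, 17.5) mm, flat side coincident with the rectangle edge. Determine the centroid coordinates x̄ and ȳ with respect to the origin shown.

x̄ = 36.98 mm, ȳ = 17.50 mm

rectangular body: A = 60 × 35 = 2100.00, centroid at (30.00, 17.50).
semicircular end: A = ½π·17.5² = 481.06, centroid at (67.43, 17.50).
ΣA = 2581.06 mm²
ΣAx̄ = (2100.00)(30.00) + (481.06)(67.43) = 95436.30 mm³
ΣAȳ = (2100.00)(17.50) + (481.06)(17.50) = 45168.49 mm³
x̄ = 95436.30 / 2581.06 = 36.98 mm
ȳ = 45168.49 / 2581.06 = 17.50 mm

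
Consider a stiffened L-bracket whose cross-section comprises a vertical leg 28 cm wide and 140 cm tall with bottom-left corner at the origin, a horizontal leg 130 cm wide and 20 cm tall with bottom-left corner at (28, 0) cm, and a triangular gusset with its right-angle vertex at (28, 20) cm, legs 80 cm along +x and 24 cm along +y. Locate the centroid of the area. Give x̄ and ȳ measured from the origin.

x̄ = 46.68 cm, ȳ = 43.75 cm

vertical leg: A = 28 × 140 = 3920.00, centroid at (14.00, 70.00).
horizontal leg: A = 130 × 20 = 2600.00, centroid at (93.00, 10.00).
gusset: A = ½·80·24 = 960.00, centroid at (54.67, 28.00).
ΣA = 7480.00 cm², ΣAx̄ = 349160.00 cm³, ΣAȳ = 327280.00 cm³.
x̄ = 349160.00/7480.00 = 46.68 cm; ȳ = 327280.00/7480.00 = 43.75 cm.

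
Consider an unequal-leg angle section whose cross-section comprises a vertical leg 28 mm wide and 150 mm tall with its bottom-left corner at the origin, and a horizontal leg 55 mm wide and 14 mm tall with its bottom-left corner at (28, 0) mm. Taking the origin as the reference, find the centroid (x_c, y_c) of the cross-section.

vertical leg: A = 28 × 150 = 4200.00, centroid at (14.00, 75.00).
horizontal leg: A = 55 × 14 = 770.00, centroid at (55.50, 7.00).
ΣA = 4970.00 mm², ΣAx_c = 101535.00 mm³, ΣAy_c = 320390.00 mm³.
x_c = 101535.00/4970.00 = 20.43 mm; y_c = 320390.00/4970.00 = 64.46 mm.

x_c = 20.43 mm, y_c = 64.46 mm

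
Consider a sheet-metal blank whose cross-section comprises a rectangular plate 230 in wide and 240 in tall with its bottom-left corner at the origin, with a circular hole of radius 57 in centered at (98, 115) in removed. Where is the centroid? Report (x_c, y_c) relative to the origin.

x_c = 118.86 in, y_c = 121.13 in

Part | A | x̄ᵢ | ȳᵢ | A·x̄ᵢ | A·ȳᵢ
plate | 55200.00 | 115.00 | 120.00 | 6348000.00 | 6624000.00
hole | -10207.03 | 98.00 | 115.00 | -1000289.38 | -1173808.97
Σ | 44992.97 |  |  | 5347710.62 | 5450191.03
x_c = 5347710.62 / 44992.97 = 118.86 in
y_c = 5450191.03 / 44992.97 = 121.13 in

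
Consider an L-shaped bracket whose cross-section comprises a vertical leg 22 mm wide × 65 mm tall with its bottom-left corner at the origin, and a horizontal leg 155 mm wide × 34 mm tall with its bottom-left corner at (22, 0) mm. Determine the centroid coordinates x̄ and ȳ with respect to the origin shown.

vertical leg: A = 22 × 65 = 1430.00, centroid at (11.00, 32.50).
horizontal leg: A = 155 × 34 = 5270.00, centroid at (99.50, 17.00).
ΣA = 6700.00 mm²
ΣAx̄ = (1430.00)(11.00) + (5270.00)(99.50) = 540095.00 mm³
ΣAȳ = (1430.00)(32.50) + (5270.00)(17.00) = 136065.00 mm³
x̄ = 540095.00 / 6700.00 = 80.61 mm
ȳ = 136065.00 / 6700.00 = 20.31 mm

x̄ = 80.61 mm, ȳ = 20.31 mm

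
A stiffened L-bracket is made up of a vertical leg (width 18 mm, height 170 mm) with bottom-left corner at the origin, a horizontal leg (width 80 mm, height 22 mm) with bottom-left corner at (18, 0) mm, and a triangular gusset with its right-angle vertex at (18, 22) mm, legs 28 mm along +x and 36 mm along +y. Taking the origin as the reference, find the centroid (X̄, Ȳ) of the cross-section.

X̄ = 26.93 mm, Ȳ = 55.71 mm

vertical leg: A = 18 × 170 = 3060.00, centroid at (9.00, 85.00).
horizontal leg: A = 80 × 22 = 1760.00, centroid at (58.00, 11.00).
gusset: A = ½·28·36 = 504.00, centroid at (27.33, 34.00).
ΣA = 5324.00 mm², ΣAX̄ = 143396.00 mm³, ΣAȲ = 296596.00 mm³.
X̄ = 143396.00/5324.00 = 26.93 mm; Ȳ = 296596.00/5324.00 = 55.71 mm.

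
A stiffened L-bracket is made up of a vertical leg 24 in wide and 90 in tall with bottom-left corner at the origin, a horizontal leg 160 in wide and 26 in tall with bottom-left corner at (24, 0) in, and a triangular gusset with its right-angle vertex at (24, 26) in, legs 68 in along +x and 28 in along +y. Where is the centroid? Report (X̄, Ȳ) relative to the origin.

X̄ = 69.17 in, Ȳ = 25.43 in

vertical leg: A = 24 × 90 = 2160.00, centroid at (12.00, 45.00).
horizontal leg: A = 160 × 26 = 4160.00, centroid at (104.00, 13.00).
gusset: A = ½·68·28 = 952.00, centroid at (46.67, 35.33).
ΣA = 7272.00 in²
ΣAX̄ = (2160.00)(12.00) + (4160.00)(104.00) + (952.00)(46.67) = 502986.67 in³
ΣAȲ = (2160.00)(45.00) + (4160.00)(13.00) + (952.00)(35.33) = 184917.33 in³
X̄ = 502986.67 / 7272.00 = 69.17 in
Ȳ = 184917.33 / 7272.00 = 25.43 in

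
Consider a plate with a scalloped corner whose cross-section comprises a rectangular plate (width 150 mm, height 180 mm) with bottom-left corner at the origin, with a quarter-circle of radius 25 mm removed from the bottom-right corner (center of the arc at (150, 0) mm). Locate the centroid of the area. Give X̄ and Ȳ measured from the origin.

Part | A | x̄ᵢ | ȳᵢ | A·x̄ᵢ | A·ȳᵢ
plate | 27000.00 | 75.00 | 90.00 | 2025000.00 | 2430000.00
removed quarter-circle | -490.87 | 139.39 | 10.61 | -68422.74 | -5208.33
Σ | 26509.13 |  |  | 1956577.26 | 2424791.67
X̄ = 1956577.26 / 26509.13 = 73.81 mm
Ȳ = 2424791.67 / 26509.13 = 91.47 mm

X̄ = 73.81 mm, Ȳ = 91.47 mm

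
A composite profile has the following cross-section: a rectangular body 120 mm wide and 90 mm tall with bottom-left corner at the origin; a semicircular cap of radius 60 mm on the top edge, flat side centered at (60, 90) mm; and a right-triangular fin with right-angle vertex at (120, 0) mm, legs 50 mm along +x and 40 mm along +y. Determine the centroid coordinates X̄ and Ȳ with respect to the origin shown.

X̄ = 64.39 mm, Ȳ = 66.01 mm

Part | A | x̄ᵢ | ȳᵢ | A·x̄ᵢ | A·ȳᵢ
rectangular body | 10800.00 | 60.00 | 45.00 | 648000.00 | 486000.00
semicircular top | 5654.87 | 60.00 | 115.46 | 339292.01 | 652938.01
triangular fin | 1000.00 | 136.67 | 13.33 | 136666.67 | 13333.33
Σ | 17454.87 |  |  | 1123958.67 | 1152271.34
X̄ = 1123958.67 / 17454.87 = 64.39 mm
Ȳ = 1152271.34 / 17454.87 = 66.01 mm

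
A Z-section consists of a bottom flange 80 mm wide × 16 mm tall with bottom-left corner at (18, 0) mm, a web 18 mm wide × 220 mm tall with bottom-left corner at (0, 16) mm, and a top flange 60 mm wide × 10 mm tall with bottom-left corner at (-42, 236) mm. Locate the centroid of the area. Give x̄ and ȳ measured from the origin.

x̄ = 17.58 mm, ȳ = 111.95 mm

bottom flange: A = 80 × 16 = 1280.00, centroid at (58.00, 8.00).
web: A = 18 × 220 = 3960.00, centroid at (9.00, 126.00).
top flange: A = 60 × 10 = 600.00, centroid at (-12.00, 241.00).
ΣA = 5840.00 mm²
ΣAx̄ = (1280.00)(58.00) + (3960.00)(9.00) + (600.00)(-12.00) = 102680.00 mm³
ΣAȳ = (1280.00)(8.00) + (3960.00)(126.00) + (600.00)(241.00) = 653800.00 mm³
x̄ = 102680.00 / 5840.00 = 17.58 mm
ȳ = 653800.00 / 5840.00 = 111.95 mm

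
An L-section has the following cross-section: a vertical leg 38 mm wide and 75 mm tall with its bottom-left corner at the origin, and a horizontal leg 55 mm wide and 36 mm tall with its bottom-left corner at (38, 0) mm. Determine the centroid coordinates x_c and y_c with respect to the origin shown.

vertical leg: A = 38 × 75 = 2850.00, centroid at (19.00, 37.50).
horizontal leg: A = 55 × 36 = 1980.00, centroid at (65.50, 18.00).
ΣA = 4830.00 mm², ΣAx_c = 183840.00 mm³, ΣAy_c = 142515.00 mm³.
x_c = 183840.00/4830.00 = 38.06 mm; y_c = 142515.00/4830.00 = 29.51 mm.

x_c = 38.06 mm, y_c = 29.51 mm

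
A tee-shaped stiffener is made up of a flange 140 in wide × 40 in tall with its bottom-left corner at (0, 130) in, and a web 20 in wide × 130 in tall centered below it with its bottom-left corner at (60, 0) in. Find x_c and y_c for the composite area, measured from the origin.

x_c = 70.00 in, y_c = 123.05 in

Part | A | x̄ᵢ | ȳᵢ | A·x̄ᵢ | A·ȳᵢ
web | 2600.00 | 70.00 | 65.00 | 182000.00 | 169000.00
flange | 5600.00 | 70.00 | 150.00 | 392000.00 | 840000.00
Σ | 8200.00 |  |  | 574000.00 | 1009000.00
x_c = 574000.00 / 8200.00 = 70.00 in
y_c = 1009000.00 / 8200.00 = 123.05 in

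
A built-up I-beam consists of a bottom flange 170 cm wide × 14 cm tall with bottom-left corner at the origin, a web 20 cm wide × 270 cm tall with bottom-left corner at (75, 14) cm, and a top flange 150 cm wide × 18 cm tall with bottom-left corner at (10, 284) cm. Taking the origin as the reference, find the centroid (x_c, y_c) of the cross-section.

x_c = 85.00 cm, y_c = 153.85 cm

Part | A | x̄ᵢ | ȳᵢ | A·x̄ᵢ | A·ȳᵢ
bottom flange | 2380.00 | 85.00 | 7.00 | 202300.00 | 16660.00
web | 5400.00 | 85.00 | 149.00 | 459000.00 | 804600.00
top flange | 2700.00 | 85.00 | 293.00 | 229500.00 | 791100.00
Σ | 10480.00 |  |  | 890800.00 | 1612360.00
x_c = 890800.00 / 10480.00 = 85.00 cm
y_c = 1612360.00 / 10480.00 = 153.85 cm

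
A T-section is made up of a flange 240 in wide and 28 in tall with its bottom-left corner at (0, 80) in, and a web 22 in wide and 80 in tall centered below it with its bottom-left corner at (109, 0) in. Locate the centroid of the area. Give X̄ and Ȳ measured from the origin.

X̄ = 120.00 in, Ȳ = 82.79 in

web: A = 22 × 80 = 1760.00, centroid at (120.00, 40.00).
flange: A = 240 × 28 = 6720.00, centroid at (120.00, 94.00).
ΣA = 8480.00 in², ΣAX̄ = 1017600.00 in³, ΣAȲ = 702080.00 in³.
X̄ = 1017600.00/8480.00 = 120.00 in; Ȳ = 702080.00/8480.00 = 82.79 in.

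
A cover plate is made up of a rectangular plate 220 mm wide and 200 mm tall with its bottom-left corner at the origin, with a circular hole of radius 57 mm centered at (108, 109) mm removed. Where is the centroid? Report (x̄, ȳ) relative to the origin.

Part | A | x̄ᵢ | ȳᵢ | A·x̄ᵢ | A·ȳᵢ
plate | 44000.00 | 110.00 | 100.00 | 4840000.00 | 4400000.00
hole | -10207.03 | 108.00 | 109.00 | -1102359.73 | -1112566.76
Σ | 33792.97 |  |  | 3737640.27 | 3287433.24
x̄ = 3737640.27 / 33792.97 = 110.60 mm
ȳ = 3287433.24 / 33792.97 = 97.28 mm

x̄ = 110.60 mm, ȳ = 97.28 mm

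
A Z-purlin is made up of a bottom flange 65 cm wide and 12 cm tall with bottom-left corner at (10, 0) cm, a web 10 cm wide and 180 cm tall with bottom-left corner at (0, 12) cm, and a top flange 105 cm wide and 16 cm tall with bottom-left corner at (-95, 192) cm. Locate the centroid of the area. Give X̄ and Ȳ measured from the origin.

Part | A | x̄ᵢ | ȳᵢ | A·x̄ᵢ | A·ȳᵢ
bottom flange | 780.00 | 42.50 | 6.00 | 33150.00 | 4680.00
web | 1800.00 | 5.00 | 102.00 | 9000.00 | 183600.00
top flange | 1680.00 | -42.50 | 200.00 | -71400.00 | 336000.00
Σ | 4260.00 |  |  | -29250.00 | 524280.00
X̄ = -29250.00 / 4260.00 = -6.87 cm
Ȳ = 524280.00 / 4260.00 = 123.07 cm

X̄ = -6.87 cm, Ȳ = 123.07 cm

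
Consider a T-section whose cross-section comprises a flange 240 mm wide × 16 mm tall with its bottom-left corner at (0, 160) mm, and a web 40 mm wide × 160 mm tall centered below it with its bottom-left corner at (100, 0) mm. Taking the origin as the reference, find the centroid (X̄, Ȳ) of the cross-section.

web: A = 40 × 160 = 6400.00, centroid at (120.00, 80.00).
flange: A = 240 × 16 = 3840.00, centroid at (120.00, 168.00).
ΣA = 10240.00 mm²
ΣAX̄ = (6400.00)(120.00) + (3840.00)(120.00) = 1228800.00 mm³
ΣAȲ = (6400.00)(80.00) + (3840.00)(168.00) = 1157120.00 mm³
X̄ = 1228800.00 / 10240.00 = 120.00 mm
Ȳ = 1157120.00 / 10240.00 = 113.00 mm

X̄ = 120.00 mm, Ȳ = 113.00 mm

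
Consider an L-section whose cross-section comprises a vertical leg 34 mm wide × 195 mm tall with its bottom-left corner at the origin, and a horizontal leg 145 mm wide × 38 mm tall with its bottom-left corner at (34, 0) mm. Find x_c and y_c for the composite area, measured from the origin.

x_c = 57.62 mm, y_c = 61.87 mm

vertical leg: A = 34 × 195 = 6630.00, centroid at (17.00, 97.50).
horizontal leg: A = 145 × 38 = 5510.00, centroid at (106.50, 19.00).
ΣA = 12140.00 mm²
ΣAx_c = (6630.00)(17.00) + (5510.00)(106.50) = 699525.00 mm³
ΣAy_c = (6630.00)(97.50) + (5510.00)(19.00) = 751115.00 mm³
x_c = 699525.00 / 12140.00 = 57.62 mm
y_c = 751115.00 / 12140.00 = 61.87 mm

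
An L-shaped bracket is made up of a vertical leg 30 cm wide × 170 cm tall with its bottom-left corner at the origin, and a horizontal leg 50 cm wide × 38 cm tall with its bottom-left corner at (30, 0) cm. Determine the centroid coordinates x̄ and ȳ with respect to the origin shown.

Part | A | x̄ᵢ | ȳᵢ | A·x̄ᵢ | A·ȳᵢ
vertical leg | 5100.00 | 15.00 | 85.00 | 76500.00 | 433500.00
horizontal leg | 1900.00 | 55.00 | 19.00 | 104500.00 | 36100.00
Σ | 7000.00 |  |  | 181000.00 | 469600.00
x̄ = 181000.00 / 7000.00 = 25.86 cm
ȳ = 469600.00 / 7000.00 = 67.09 cm

x̄ = 25.86 cm, ȳ = 67.09 cm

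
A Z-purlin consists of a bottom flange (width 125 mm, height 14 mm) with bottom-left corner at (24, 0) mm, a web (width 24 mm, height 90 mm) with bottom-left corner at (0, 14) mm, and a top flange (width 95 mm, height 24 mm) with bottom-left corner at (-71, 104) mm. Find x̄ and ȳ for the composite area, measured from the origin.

x̄ = 19.99 mm, ȳ = 65.29 mm

bottom flange: A = 125 × 14 = 1750.00, centroid at (86.50, 7.00).
web: A = 24 × 90 = 2160.00, centroid at (12.00, 59.00).
top flange: A = 95 × 24 = 2280.00, centroid at (-23.50, 116.00).
ΣA = 6190.00 mm², ΣAx̄ = 123715.00 mm³, ΣAȳ = 404170.00 mm³.
x̄ = 123715.00/6190.00 = 19.99 mm; ȳ = 404170.00/6190.00 = 65.29 mm.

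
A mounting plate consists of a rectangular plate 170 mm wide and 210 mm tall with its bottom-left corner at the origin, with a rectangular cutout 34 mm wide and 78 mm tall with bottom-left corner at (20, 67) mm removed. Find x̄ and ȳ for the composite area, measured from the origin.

x̄ = 88.85 mm, ȳ = 104.92 mm

plate: A = 170 × 210 = 35700.00, centroid at (85.00, 105.00).
hole: A = −(34 × 78) = -2652.00, centroid at (37.00, 106.00).
ΣA = 33048.00 mm², ΣAx̄ = 2936376.00 mm³, ΣAȳ = 3467388.00 mm³.
x̄ = 2936376.00/33048.00 = 88.85 mm; ȳ = 3467388.00/33048.00 = 104.92 mm.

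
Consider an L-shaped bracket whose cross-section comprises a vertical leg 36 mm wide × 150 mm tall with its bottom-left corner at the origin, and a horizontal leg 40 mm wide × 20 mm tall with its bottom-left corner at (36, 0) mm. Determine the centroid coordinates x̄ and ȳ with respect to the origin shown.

x̄ = 22.90 mm, ȳ = 66.61 mm

Part | A | x̄ᵢ | ȳᵢ | A·x̄ᵢ | A·ȳᵢ
vertical leg | 5400.00 | 18.00 | 75.00 | 97200.00 | 405000.00
horizontal leg | 800.00 | 56.00 | 10.00 | 44800.00 | 8000.00
Σ | 6200.00 |  |  | 142000.00 | 413000.00
x̄ = 142000.00 / 6200.00 = 22.90 mm
ȳ = 413000.00 / 6200.00 = 66.61 mm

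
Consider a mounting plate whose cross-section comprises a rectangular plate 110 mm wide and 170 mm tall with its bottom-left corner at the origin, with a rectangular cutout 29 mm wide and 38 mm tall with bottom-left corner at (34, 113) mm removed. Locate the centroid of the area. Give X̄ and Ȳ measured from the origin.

Part | A | x̄ᵢ | ȳᵢ | A·x̄ᵢ | A·ȳᵢ
plate | 18700.00 | 55.00 | 85.00 | 1028500.00 | 1589500.00
hole | -1102.00 | 48.50 | 132.00 | -53447.00 | -145464.00
Σ | 17598.00 |  |  | 975053.00 | 1444036.00
X̄ = 975053.00 / 17598.00 = 55.41 mm
Ȳ = 1444036.00 / 17598.00 = 82.06 mm

X̄ = 55.41 mm, Ȳ = 82.06 mm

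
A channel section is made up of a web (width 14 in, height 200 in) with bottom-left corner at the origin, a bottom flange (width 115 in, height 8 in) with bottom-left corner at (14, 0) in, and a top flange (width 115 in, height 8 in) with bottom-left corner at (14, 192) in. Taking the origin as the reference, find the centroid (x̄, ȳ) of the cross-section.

Part | A | x̄ᵢ | ȳᵢ | A·x̄ᵢ | A·ȳᵢ
web | 2800.00 | 7.00 | 100.00 | 19600.00 | 280000.00
bottom flange | 920.00 | 71.50 | 4.00 | 65780.00 | 3680.00
top flange | 920.00 | 71.50 | 196.00 | 65780.00 | 180320.00
Σ | 4640.00 |  |  | 151160.00 | 464000.00
x̄ = 151160.00 / 4640.00 = 32.58 in
ȳ = 464000.00 / 4640.00 = 100.00 in

x̄ = 32.58 in, ȳ = 100.00 in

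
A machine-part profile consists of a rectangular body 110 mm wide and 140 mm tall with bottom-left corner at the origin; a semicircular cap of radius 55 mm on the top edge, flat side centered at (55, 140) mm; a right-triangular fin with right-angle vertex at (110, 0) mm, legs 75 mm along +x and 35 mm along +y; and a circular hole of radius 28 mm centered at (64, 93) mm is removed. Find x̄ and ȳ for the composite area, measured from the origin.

rectangular body: A = 110 × 140 = 15400.00, centroid at (55.00, 70.00).
semicircular top: A = ½π·55² = 4751.66, centroid at (55.00, 163.34).
triangular fin: A = ½·75·35 = 1312.50, centroid at (135.00, 11.67).
hole: A = −π·28² = -2463.01, centroid at (64.00, 93.00).
ΣA = 19001.15 mm²
ΣAx̄ = (15400.00)(55.00) + (4751.66)(55.00) + (1312.50)(135.00) + (-2463.01)(64.00) = 1127896.19 mm³
ΣAȳ = (15400.00)(70.00) + (4751.66)(163.34) + (1312.50)(11.67) + (-2463.01)(93.00) = 1640401.61 mm³
x̄ = 1127896.19 / 19001.15 = 59.36 mm
ȳ = 1640401.61 / 19001.15 = 86.33 mm

x̄ = 59.36 mm, ȳ = 86.33 mm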